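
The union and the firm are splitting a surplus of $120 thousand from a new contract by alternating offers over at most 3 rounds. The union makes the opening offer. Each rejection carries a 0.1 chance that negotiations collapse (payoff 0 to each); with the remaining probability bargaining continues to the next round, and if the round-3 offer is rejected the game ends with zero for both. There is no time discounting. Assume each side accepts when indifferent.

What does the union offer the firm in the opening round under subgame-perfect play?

Round 3 (the union proposes): the firm will accept anything ≥ 0, so the union offers 0 and keeps 120.
Round 2 (the firm proposes): rejecting gives the union an expected 0.9 × 120 = 108. The firm offers 108 and keeps 120 − 108 = 12.
Round 1 (the union proposes): rejecting gives the firm an expected 0.9 × 12 = 10.8. The union offers 10.8 and keeps 120 − 10.8 = 109.2.

10.8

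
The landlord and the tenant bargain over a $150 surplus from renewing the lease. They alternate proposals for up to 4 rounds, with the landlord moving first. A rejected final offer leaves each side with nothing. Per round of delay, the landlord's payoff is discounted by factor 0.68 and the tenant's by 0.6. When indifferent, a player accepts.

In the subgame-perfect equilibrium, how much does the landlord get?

84.48

Work backward from the last round.
Round 4 (the tenant proposes): the landlord will accept anything ≥ 0, so the tenant offers 0 and keeps 150.
Round 3 (the landlord proposes): the tenant can get 150 next round, worth 0.6 × 150 = 90 now, so the landlord offers 90, keeping 60.
Round 2 (the tenant proposes): the landlord can get 60 next round, worth 0.68 × 60 = 40.8 now; the tenant offers that and keeps 109.2.
Round 1 (the landlord proposes): the tenant can get 109.2 next round, worth 0.6 × 109.2 = 65.52 now, so the landlord offers 65.52, keeping 84.48.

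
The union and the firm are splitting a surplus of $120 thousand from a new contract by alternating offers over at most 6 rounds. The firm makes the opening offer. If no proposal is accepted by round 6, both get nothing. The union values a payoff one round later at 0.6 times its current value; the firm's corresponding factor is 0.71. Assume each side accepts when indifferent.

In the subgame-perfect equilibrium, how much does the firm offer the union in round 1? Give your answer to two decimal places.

42.84

Solve by backward induction from round 6.
Round 6 (the union proposes): rejection yields 0 for the firm; the union offers 0 and keeps 120.
Round 5 (the firm proposes): the union can get 120 next round, worth 0.6 × 120 = 72 now, so the firm offers 72, keeping 48.
Round 4 (the union proposes): the firm can get 48 next round, worth 0.71 × 48 = 34.08 now. The union offers 34.08 and keeps 120 − 34.08 = 85.92.
Round 3 (the firm proposes): the union can get 85.92 next round, worth 0.6 × 85.92 = 51.552 now. The firm offers 51.552 and keeps 120 − 51.552 = 68.448.
Round 2 (the union proposes): the firm can get 68.448 next round, worth 0.71 × 68.448 = 48.59808 now; the union offers that and keeps 71.40192.
Round 1 (the firm proposes): the union can get 71.40192 next round, worth 0.6 × 71.40192 = 42.841152 now. The firm offers 42.841152 and keeps 120 − 42.841152 = 77.158848.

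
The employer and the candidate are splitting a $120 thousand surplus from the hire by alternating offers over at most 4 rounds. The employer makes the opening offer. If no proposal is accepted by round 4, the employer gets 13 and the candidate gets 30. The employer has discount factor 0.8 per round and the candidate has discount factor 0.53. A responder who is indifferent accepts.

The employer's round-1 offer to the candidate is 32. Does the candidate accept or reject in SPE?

Work out the candidate's continuation value if the offer is rejected.
Round 4 (the candidate proposes): the employer gets 13 if talks fail, so the candidate offers 13 and keeps 107.
Round 3 (the employer proposes): the candidate can get 107 next round, worth 0.53 × 107 = 56.71 now. The employer offers 56.71 and keeps 120 − 56.71 = 63.29.
Round 2 (the candidate proposes): the employer can get 63.29 next round, worth 0.8 × 63.29 = 50.632 now; the candidate offers that and keeps 69.368.
So by rejecting in round 1, the candidate gets 69.368 next round, worth 0.53 × 69.368 = 36.76504 now.
Offer 32 < 36.76504, so the candidate rejects.

Reject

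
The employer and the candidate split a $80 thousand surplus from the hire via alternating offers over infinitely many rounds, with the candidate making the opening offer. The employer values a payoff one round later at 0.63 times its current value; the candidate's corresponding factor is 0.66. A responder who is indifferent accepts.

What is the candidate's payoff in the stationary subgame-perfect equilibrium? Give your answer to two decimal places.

Let x be the candidate's share when the candidate proposes and y be the employer's share when the employer proposes.
The employer accepts iff offered ≥ 0.63·y, so x = 80 − 0.63y. Symmetrically y = 80 − 0.66x.
Substituting: x = 80 − 0.63(80 − 0.66x), giving x(1 − 0.66·0.63) = 80(1 − 0.63).
So x = 80 × 0.37 / 0.5842 ≈ 50.6676, and the employer receives 80 − x ≈ 29.3324.

50.67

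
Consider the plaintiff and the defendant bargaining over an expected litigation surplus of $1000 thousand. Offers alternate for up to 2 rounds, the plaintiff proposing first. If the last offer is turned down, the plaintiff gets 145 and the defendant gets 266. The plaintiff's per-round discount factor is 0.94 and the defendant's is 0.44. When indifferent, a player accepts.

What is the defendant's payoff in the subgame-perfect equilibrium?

376.2

Work backward from the last round.
Round 2 (the defendant proposes): the plaintiff gets 145 if talks fail, so the defendant offers 145 and keeps 855.
Round 1 (the plaintiff proposes): the defendant can get 855 next round, worth 0.44 × 855 = 376.2 now. The plaintiff offers 376.2 and keeps 1000 − 376.2 = 623.8.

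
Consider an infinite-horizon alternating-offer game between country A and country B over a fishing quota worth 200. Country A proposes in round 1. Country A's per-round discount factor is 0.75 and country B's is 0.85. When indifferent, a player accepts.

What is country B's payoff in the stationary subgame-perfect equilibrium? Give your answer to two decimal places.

117.24

When country A proposes, country B accepts any offer worth at least 0.85 times what country B would get by proposing next round; and vice versa.
This gives x = 200 − 0.85y and y = 200 − 0.75x, where x and y are each side's share when it proposes.
Hence (1 − 0.85·0.75)x = 200(1 − 0.85), i.e. 0.3625·x = 30.
x ≈ 82.7586; country B's share is 200 − x ≈ 117.2414.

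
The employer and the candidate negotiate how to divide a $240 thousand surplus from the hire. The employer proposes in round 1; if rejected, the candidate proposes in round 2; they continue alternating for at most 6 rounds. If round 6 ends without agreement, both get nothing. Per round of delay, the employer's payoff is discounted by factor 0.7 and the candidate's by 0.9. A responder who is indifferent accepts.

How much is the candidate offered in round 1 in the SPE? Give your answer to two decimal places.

191.35

Solve by backward induction from round 6.
Round 6 (the candidate proposes): rejection yields 0 for the employer; the candidate offers 0 and keeps 240.
Round 5 (the employer proposes): the candidate can get 240 next round, worth 0.9 × 240 = 216 now; the employer offers that and keeps 24.
Round 4 (the candidate proposes): the employer can get 24 next round, worth 0.7 × 24 = 16.8 now, so the candidate offers 16.8, keeping 223.2.
Round 3 (the employer proposes): the candidate can get 223.2 next round, worth 0.9 × 223.2 = 200.88 now, so the employer offers 200.88, keeping 39.12.
Round 2 (the candidate proposes): the employer can get 39.12 next round, worth 0.7 × 39.12 = 27.384 now, so the candidate offers 27.384, keeping 212.616.
Round 1 (the employer proposes): the candidate can get 212.616 next round, worth 0.9 × 212.616 = 191.3544 now, so the employer offers 191.3544, keeping 48.6456.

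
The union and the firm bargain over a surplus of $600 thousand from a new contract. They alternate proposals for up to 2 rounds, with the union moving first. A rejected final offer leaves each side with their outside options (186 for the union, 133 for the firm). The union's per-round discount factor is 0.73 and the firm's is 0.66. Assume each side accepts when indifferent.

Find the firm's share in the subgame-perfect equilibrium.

273.24

Work backward from the last round.
Round 2 (the firm proposes): the union gets 186 if talks fail, so the firm offers 186 and keeps 414.
Round 1 (the union proposes): the firm can get 414 next round, worth 0.66 × 414 = 273.24 now. The union offers 273.24 and keeps 600 − 273.24 = 326.76.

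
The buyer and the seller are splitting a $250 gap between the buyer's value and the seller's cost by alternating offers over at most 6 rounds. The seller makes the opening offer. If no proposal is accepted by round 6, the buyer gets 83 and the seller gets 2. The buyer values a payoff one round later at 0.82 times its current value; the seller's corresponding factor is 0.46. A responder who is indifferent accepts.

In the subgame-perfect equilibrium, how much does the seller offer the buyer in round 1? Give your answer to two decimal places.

Solve by backward induction from round 6.
Round 6 (the buyer proposes): the seller gets 2 if talks fail, so the buyer offers 2 and keeps 248.
Round 5 (the seller proposes): the buyer can get 248 next round, worth 0.82 × 248 = 203.36 now. The seller offers 203.36 and keeps 250 − 203.36 = 46.64.
Round 4 (the buyer proposes): the seller can get 46.64 next round, worth 0.46 × 46.64 = 21.4544 now. The buyer offers 21.4544 and keeps 250 − 21.4544 = 228.5456.
Round 3 (the seller proposes): the buyer can get 228.5456 next round, worth 0.82 × 228.5456 = 187.407392 now; the seller offers that and keeps 62.592608.
Round 2 (the buyer proposes): the seller can get 62.592608 next round, worth 0.46 × 62.592608 = 28.79259968 now. The buyer offers 28.79259968 and keeps 250 − 28.79259968 = 221.20740032.
Round 1 (the seller proposes): the buyer can get 221.20740032 next round, worth 0.82 × 221.20740032 = 181.3900682624 now; the seller offers that and keeps 68.6099317376.

181.39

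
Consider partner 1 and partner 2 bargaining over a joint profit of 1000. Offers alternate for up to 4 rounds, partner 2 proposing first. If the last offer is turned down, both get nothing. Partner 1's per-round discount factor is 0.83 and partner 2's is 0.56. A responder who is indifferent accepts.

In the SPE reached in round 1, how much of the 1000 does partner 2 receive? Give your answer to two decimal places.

249.02

Work backward from the last round.
Round 4 (partner 1 proposes): partner 2 will accept anything ≥ 0, so partner 1 offers 0 and keeps 1000.
Round 3 (partner 2 proposes): partner 1 can get 1000 next round, worth 0.83 × 1000 = 830 now. Partner 2 offers 830 and keeps 1000 − 830 = 170.
Round 2 (partner 1 proposes): partner 2 can get 170 next round, worth 0.56 × 170 = 95.2 now. Partner 1 offers 95.2 and keeps 1000 − 95.2 = 904.8.
Round 1 (partner 2 proposes): partner 1 can get 904.8 next round, worth 0.83 × 904.8 = 750.984 now, so partner 2 offers 750.984, keeping 249.016.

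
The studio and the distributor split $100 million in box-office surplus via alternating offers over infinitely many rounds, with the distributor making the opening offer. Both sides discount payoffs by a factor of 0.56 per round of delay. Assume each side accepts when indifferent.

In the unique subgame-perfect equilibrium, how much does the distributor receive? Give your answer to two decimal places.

64.10

When the distributor proposes, the studio accepts any offer worth at least 0.56 times what the studio would get by proposing next round; and vice versa.
This gives x = 100 − 0.56y and y = 100 − 0.56x, where x and y are each side's share when it proposes.
Hence (1 − 0.56·0.56)x = 100(1 − 0.56), i.e. 0.6864·x = 44.
x ≈ 64.1026; the studio's share is 100 − x ≈ 35.8974.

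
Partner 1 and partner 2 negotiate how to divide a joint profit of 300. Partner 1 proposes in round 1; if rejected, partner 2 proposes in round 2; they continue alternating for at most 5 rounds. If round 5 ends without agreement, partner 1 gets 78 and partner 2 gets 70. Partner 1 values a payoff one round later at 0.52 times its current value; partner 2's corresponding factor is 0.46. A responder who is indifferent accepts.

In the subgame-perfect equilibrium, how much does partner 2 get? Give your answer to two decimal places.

86.09

By backward induction:
Round 5 (partner 1 proposes): partner 2 gets 70 if talks fail, so partner 1 offers 70 and keeps 230.
Round 4 (partner 2 proposes): partner 1 can get 230 next round, worth 0.52 × 230 = 119.6 now, so partner 2 offers 119.6, keeping 180.4.
Round 3 (partner 1 proposes): partner 2 can get 180.4 next round, worth 0.46 × 180.4 = 82.984 now, so partner 1 offers 82.984, keeping 217.016.
Round 2 (partner 2 proposes): partner 1 can get 217.016 next round, worth 0.52 × 217.016 = 112.84832 now. Partner 2 offers 112.84832 and keeps 300 − 112.84832 = 187.15168.
Round 1 (partner 1 proposes): partner 2 can get 187.15168 next round, worth 0.46 × 187.15168 = 86.0897728 now. Partner 1 offers 86.0897728 and keeps 300 − 86.0897728 = 213.9102272.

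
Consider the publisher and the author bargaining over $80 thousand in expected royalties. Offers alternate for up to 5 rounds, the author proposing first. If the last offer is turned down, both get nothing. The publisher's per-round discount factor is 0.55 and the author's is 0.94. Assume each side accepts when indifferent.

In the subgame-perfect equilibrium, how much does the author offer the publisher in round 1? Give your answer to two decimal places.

4.00

Round 5 (the author proposes): the publisher will accept anything ≥ 0, so the author offers 0 and keeps 80.
Round 4 (the publisher proposes): the author can get 80 next round, worth 0.94 × 80 = 75.2 now; the publisher offers that and keeps 4.8.
Round 3 (the author proposes): the publisher can get 4.8 next round, worth 0.55 × 4.8 = 2.64 now; the author offers that and keeps 77.36.
Round 2 (the publisher proposes): the author can get 77.36 next round, worth 0.94 × 77.36 = 72.7184 now; the publisher offers that and keeps 7.2816.
Round 1 (the author proposes): the publisher can get 7.2816 next round, worth 0.55 × 7.2816 = 4.00488 now, so the author offers 4.00488, keeping 75.99512.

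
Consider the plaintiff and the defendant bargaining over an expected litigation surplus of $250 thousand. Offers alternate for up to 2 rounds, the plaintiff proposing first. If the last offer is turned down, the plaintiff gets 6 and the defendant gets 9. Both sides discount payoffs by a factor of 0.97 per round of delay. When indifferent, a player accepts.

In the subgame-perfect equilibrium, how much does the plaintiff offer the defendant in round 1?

Round 2 (the defendant proposes): the plaintiff gets 6 if talks fail, so the defendant offers 6 and keeps 244.
Round 1 (the plaintiff proposes): the defendant can get 244 next round, worth 0.97 × 244 = 236.68 now; the plaintiff offers that and keeps 13.32.

236.68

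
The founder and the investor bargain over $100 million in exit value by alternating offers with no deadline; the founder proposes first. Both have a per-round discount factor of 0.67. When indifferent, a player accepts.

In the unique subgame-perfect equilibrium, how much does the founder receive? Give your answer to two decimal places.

Let x be the founder's share when the founder proposes and y be the investor's share when the investor proposes.
The investor accepts iff offered ≥ 0.67·y, so x = 100 − 0.67y. Symmetrically y = 100 − 0.67x.
Substituting: x = 100 − 0.67(100 − 0.67x), giving x(1 − 0.67·0.67) = 100(1 − 0.67).
So x = 100 × 0.33 / 0.5511 ≈ 59.8802, and the investor receives 100 − x ≈ 40.1198.

59.88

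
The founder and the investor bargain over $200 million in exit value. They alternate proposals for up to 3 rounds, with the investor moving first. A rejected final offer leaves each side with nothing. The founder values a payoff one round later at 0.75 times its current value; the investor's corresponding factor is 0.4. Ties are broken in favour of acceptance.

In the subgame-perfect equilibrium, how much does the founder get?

90

Round 3 (the investor proposes): rejection yields 0 for the founder; the investor offers 0 and keeps 200.
Round 2 (the founder proposes): the investor can get 200 next round, worth 0.4 × 200 = 80 now, so the founder offers 80, keeping 120.
Round 1 (the investor proposes): the founder can get 120 next round, worth 0.75 × 120 = 90 now. The investor offers 90 and keeps 200 − 90 = 110.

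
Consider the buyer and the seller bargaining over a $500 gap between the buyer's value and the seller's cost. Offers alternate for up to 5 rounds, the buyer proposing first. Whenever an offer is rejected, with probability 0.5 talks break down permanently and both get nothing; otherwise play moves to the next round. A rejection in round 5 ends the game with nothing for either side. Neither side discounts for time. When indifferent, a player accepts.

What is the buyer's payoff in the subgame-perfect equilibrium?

343.75

By backward induction:
Round 5 (the buyer proposes): the seller will accept anything ≥ 0, so the buyer offers 0 and keeps 500.
Round 4 (the seller proposes): rejecting gives the buyer an expected 0.5 × 500 = 250. The seller offers 250 and keeps 500 − 250 = 250.
Round 3 (the buyer proposes): rejecting gives the seller an expected 0.5 × 250 = 125, so the buyer offers 125, keeping 375.
Round 2 (the seller proposes): rejecting gives the buyer an expected 0.5 × 375 = 187.5. The seller offers 187.5 and keeps 500 − 187.5 = 312.5.
Round 1 (the buyer proposes): rejecting gives the seller an expected 0.5 × 312.5 = 156.25; the buyer offers that and keeps 343.75.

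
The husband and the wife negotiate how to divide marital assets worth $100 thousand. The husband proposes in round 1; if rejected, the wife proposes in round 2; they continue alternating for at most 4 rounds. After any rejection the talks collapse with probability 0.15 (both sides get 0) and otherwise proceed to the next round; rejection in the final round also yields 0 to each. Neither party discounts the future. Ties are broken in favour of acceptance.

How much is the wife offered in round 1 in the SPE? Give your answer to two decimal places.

By backward induction:
Round 4 (the wife proposes): rejection yields 0 for the husband; the wife offers 0 and keeps 100.
Round 3 (the husband proposes): rejecting gives the wife an expected 0.85 × 100 = 85. The husband offers 85 and keeps 100 − 85 = 15.
Round 2 (the wife proposes): rejecting gives the husband an expected 0.85 × 15 = 12.75. The wife offers 12.75 and keeps 100 − 12.75 = 87.25.
Round 1 (the husband proposes): rejecting gives the wife an expected 0.85 × 87.25 = 74.1625; the husband offers that and keeps 25.8375.

74.16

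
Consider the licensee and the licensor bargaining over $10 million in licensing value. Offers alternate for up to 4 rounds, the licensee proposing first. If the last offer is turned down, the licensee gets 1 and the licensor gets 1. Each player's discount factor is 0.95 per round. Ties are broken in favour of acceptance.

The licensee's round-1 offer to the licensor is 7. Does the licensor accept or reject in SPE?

Round 4 (the licensor proposes): the licensee gets 1 if talks fail, so the licensor offers 1 and keeps 9.
Round 3 (the licensee proposes): the licensor can get 9 next round, worth 0.95 × 9 = 8.55 now, so the licensee offers 8.55, keeping 1.45.
Round 2 (the licensor proposes): the licensee can get 1.45 next round, worth 0.95 × 1.45 = 1.3775 now; the licensor offers that and keeps 8.6225.
So by rejecting in round 1, the licensor gets 8.6225 next round, worth 0.95 × 8.6225 = 8.191375 now.
Offer 7 < 8.191375, so the licensor rejects.

Reject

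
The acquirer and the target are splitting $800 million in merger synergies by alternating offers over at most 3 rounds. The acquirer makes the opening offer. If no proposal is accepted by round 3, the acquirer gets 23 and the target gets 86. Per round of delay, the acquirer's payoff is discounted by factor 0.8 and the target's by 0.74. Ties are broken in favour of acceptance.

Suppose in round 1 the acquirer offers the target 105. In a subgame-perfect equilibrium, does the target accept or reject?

Work out the target's continuation value if the offer is rejected.
Round 3 (the acquirer proposes): the target gets 86 if talks fail, so the acquirer offers 86 and keeps 714.
Round 2 (the target proposes): the acquirer can get 714 next round, worth 0.8 × 714 = 571.2 now, so the target offers 571.2, keeping 228.8.
So by rejecting in round 1, the target gets 228.8 next round, worth 0.74 × 228.8 = 169.312 now.
Offer 105 < 169.312, so the target rejects.

Reject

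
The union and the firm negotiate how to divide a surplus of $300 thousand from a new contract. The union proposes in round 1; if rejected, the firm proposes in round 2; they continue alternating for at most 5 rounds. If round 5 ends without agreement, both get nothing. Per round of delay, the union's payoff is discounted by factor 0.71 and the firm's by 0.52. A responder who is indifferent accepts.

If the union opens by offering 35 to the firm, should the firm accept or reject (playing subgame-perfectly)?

Round 5 (the union proposes): the firm will accept anything ≥ 0, so the union offers 0 and keeps 300.
Round 4 (the firm proposes): the union can get 300 next round, worth 0.71 × 300 = 213 now. The firm offers 213 and keeps 300 − 213 = 87.
Round 3 (the union proposes): the firm can get 87 next round, worth 0.52 × 87 = 45.24 now; the union offers that and keeps 254.76.
Round 2 (the firm proposes): the union can get 254.76 next round, worth 0.71 × 254.76 = 180.8796 now. The firm offers 180.8796 and keeps 300 − 180.8796 = 119.1204.
So by rejecting in round 1, the firm gets 119.1204 next round, worth 0.52 × 119.1204 = 61.942608 now.
Offer 35 < 61.942608, so the firm rejects.

Reject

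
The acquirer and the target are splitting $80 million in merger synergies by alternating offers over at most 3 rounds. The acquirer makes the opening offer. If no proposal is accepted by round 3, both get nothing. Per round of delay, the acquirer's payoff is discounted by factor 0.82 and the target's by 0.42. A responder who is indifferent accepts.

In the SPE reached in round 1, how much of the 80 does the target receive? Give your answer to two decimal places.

By backward induction:
Round 3 (the acquirer proposes): the target will accept anything ≥ 0, so the acquirer offers 0 and keeps 80.
Round 2 (the target proposes): the acquirer can get 80 next round, worth 0.82 × 80 = 65.6 now, so the target offers 65.6, keeping 14.4.
Round 1 (the acquirer proposes): the target can get 14.4 next round, worth 0.42 × 14.4 = 6.048 now; the acquirer offers that and keeps 73.952.

6.05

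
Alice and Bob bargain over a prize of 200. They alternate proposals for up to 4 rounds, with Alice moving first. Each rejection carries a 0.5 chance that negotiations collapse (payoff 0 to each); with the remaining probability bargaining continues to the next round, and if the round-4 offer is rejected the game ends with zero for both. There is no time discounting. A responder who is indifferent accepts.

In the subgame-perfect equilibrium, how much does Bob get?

75

Round 4 (Bob proposes): Alice will accept anything ≥ 0, so Bob offers 0 and keeps 200.
Round 3 (Alice proposes): rejecting gives Bob an expected 0.5 × 200 = 100, so Alice offers 100, keeping 100.
Round 2 (Bob proposes): rejecting gives Alice an expected 0.5 × 100 = 50; Bob offers that and keeps 150.
Round 1 (Alice proposes): rejecting gives Bob an expected 0.5 × 150 = 75. Alice offers 75 and keeps 200 − 75 = 125.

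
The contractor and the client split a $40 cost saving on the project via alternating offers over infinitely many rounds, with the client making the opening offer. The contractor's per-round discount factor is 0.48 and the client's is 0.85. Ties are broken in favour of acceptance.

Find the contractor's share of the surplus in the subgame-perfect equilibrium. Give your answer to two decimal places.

When the client proposes, the contractor accepts any offer worth at least 0.48 times what the contractor would get by proposing next round; and vice versa.
This gives x = 40 − 0.48y and y = 40 − 0.85x, where x and y are each side's share when it proposes.
Hence (1 − 0.48·0.85)x = 40(1 − 0.48), i.e. 0.592·x = 20.8.
x ≈ 35.1351; the contractor's share is 40 − x ≈ 4.8649.

4.86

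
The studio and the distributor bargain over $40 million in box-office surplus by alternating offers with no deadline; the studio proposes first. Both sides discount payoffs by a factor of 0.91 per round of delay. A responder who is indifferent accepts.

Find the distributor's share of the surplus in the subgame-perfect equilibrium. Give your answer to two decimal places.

19.06

Let x be the studio's share when the studio proposes and y be the distributor's share when the distributor proposes.
The distributor accepts iff offered ≥ 0.91·y, so x = 40 − 0.91y. Symmetrically y = 40 − 0.91x.
Substituting: x = 40 − 0.91(40 − 0.91x), giving x(1 − 0.91·0.91) = 40(1 − 0.91).
So x = 40 × 0.09 / 0.1719 ≈ 20.9424, and the distributor receives 40 − x ≈ 19.0576.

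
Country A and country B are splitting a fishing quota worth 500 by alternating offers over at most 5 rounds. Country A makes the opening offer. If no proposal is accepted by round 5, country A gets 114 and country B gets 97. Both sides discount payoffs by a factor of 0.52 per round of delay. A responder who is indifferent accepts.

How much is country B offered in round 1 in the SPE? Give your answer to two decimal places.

165.64

Round 5 (country A proposes): country B gets 97 if talks fail, so country A offers 97 and keeps 403.
Round 4 (country B proposes): country A can get 403 next round, worth 0.52 × 403 = 209.56 now. Country B offers 209.56 and keeps 500 − 209.56 = 290.44.
Round 3 (country A proposes): country B can get 290.44 next round, worth 0.52 × 290.44 = 151.0288 now. Country A offers 151.0288 and keeps 500 − 151.0288 = 348.9712.
Round 2 (country B proposes): country A can get 348.9712 next round, worth 0.52 × 348.9712 = 181.465024 now, so country B offers 181.465024, keeping 318.534976.
Round 1 (country A proposes): country B can get 318.534976 next round, worth 0.52 × 318.534976 = 165.63818752 now; country A offers that and keeps 334.36181248.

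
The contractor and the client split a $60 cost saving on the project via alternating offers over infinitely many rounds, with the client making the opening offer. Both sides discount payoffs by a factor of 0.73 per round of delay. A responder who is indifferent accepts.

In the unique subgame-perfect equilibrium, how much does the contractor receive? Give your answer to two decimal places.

When the client proposes, the contractor accepts any offer worth at least 0.73 times what the contractor would get by proposing next round; and vice versa.
This gives x = 60 − 0.73y and y = 60 − 0.73x, where x and y are each side's share when it proposes.
Hence (1 − 0.73·0.73)x = 60(1 − 0.73), i.e. 0.4671·x = 16.2.
x ≈ 34.6821; the contractor's share is 60 − x ≈ 25.3179.

25.32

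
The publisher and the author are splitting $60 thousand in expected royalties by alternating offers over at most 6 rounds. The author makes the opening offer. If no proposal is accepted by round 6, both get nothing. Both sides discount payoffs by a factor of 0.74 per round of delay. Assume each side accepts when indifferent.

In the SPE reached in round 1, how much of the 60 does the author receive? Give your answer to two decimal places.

28.82

Solve by backward induction from round 6.
Round 6 (the publisher proposes): the author will accept anything ≥ 0, so the publisher offers 0 and keeps 60.
Round 5 (the author proposes): the publisher can get 60 next round, worth 0.74 × 60 = 44.4 now; the author offers that and keeps 15.6.
Round 4 (the publisher proposes): the author can get 15.6 next round, worth 0.74 × 15.6 = 11.544 now, so the publisher offers 11.544, keeping 48.456.
Round 3 (the author proposes): the publisher can get 48.456 next round, worth 0.74 × 48.456 = 35.85744 now, so the author offers 35.85744, keeping 24.14256.
Round 2 (the publisher proposes): the author can get 24.14256 next round, worth 0.74 × 24.14256 = 17.8654944 now, so the publisher offers 17.8654944, keeping 42.1345056.
Round 1 (the author proposes): the publisher can get 42.1345056 next round, worth 0.74 × 42.1345056 = 31.179534144 now; the author offers that and keeps 28.820465856.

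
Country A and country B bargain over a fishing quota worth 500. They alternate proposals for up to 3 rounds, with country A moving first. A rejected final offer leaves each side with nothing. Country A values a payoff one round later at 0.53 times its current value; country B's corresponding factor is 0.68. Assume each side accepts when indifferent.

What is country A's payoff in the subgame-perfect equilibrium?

Solve by backward induction from round 3.
Round 3 (country A proposes): country B will accept anything ≥ 0, so country A offers 0 and keeps 500.
Round 2 (country B proposes): country A can get 500 next round, worth 0.53 × 500 = 265 now, so country B offers 265, keeping 235.
Round 1 (country A proposes): country B can get 235 next round, worth 0.68 × 235 = 159.8 now, so country A offers 159.8, keeping 340.2.

340.2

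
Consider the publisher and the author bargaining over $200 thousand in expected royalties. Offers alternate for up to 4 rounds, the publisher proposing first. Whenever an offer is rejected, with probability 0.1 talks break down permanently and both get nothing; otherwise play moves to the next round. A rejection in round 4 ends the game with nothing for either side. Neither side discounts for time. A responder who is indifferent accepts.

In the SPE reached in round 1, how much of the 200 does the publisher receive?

By backward induction:
Round 4 (the author proposes): rejection yields 0 for the publisher; the author offers 0 and keeps 200.
Round 3 (the publisher proposes): rejecting gives the author an expected 0.9 × 200 = 180, so the publisher offers 180, keeping 20.
Round 2 (the author proposes): rejecting gives the publisher an expected 0.9 × 20 = 18; the author offers that and keeps 182.
Round 1 (the publisher proposes): rejecting gives the author an expected 0.9 × 182 = 163.8; the publisher offers that and keeps 36.2.

36.2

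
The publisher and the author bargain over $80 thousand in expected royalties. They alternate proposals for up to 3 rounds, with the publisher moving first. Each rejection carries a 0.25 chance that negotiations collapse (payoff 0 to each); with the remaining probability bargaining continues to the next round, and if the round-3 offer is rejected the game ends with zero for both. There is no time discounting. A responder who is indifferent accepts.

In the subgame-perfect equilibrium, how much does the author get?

15

Round 3 (the publisher proposes): rejection yields 0 for the author; the publisher offers 0 and keeps 80.
Round 2 (the author proposes): rejecting gives the publisher an expected 0.75 × 80 = 60, so the author offers 60, keeping 20.
Round 1 (the publisher proposes): rejecting gives the author an expected 0.75 × 20 = 15, so the publisher offers 15, keeping 65.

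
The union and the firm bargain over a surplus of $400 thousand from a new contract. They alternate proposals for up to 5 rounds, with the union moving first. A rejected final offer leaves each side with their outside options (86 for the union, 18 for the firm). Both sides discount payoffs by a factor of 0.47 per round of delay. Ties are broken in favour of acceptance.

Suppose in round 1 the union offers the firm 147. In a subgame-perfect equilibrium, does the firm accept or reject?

Accept

Round 5 (the union proposes): the firm gets 18 if talks fail, so the union offers 18 and keeps 382.
Round 4 (the firm proposes): the union can get 382 next round, worth 0.47 × 382 = 179.54 now. The firm offers 179.54 and keeps 400 − 179.54 = 220.46.
Round 3 (the union proposes): the firm can get 220.46 next round, worth 0.47 × 220.46 = 103.6162 now. The union offers 103.6162 and keeps 400 − 103.6162 = 296.3838.
Round 2 (the firm proposes): the union can get 296.3838 next round, worth 0.47 × 296.3838 = 139.300386 now; the firm offers that and keeps 260.699614.
So by rejecting in round 1, the firm gets 260.699614 next round, worth 0.47 × 260.699614 = 122.52881858 now.
Offer 147 ≥ 122.52881858, so the firm accepts.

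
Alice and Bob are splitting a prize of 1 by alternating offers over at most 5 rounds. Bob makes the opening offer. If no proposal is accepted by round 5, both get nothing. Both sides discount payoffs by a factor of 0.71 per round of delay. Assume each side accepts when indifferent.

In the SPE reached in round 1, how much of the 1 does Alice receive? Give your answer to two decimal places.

By backward induction:
Round 5 (Bob proposes): Alice will accept anything ≥ 0, so Bob offers 0 and keeps 1.
Round 4 (Alice proposes): Bob can get 1 next round, worth 0.71 × 1 = 0.71 now, so Alice offers 0.71, keeping 0.29.
Round 3 (Bob proposes): Alice can get 0.29 next round, worth 0.71 × 0.29 = 0.2059 now, so Bob offers 0.2059, keeping 0.7941.
Round 2 (Alice proposes): Bob can get 0.7941 next round, worth 0.71 × 0.7941 = 0.563811 now; Alice offers that and keeps 0.436189.
Round 1 (Bob proposes): Alice can get 0.436189 next round, worth 0.71 × 0.436189 = 0.30969419 now; Bob offers that and keeps 0.69030581.

0.31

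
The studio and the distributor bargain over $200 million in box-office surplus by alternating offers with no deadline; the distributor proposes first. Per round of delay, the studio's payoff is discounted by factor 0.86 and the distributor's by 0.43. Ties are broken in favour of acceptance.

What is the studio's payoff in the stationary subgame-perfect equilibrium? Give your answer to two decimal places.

When the distributor proposes, the studio accepts any offer worth at least 0.86 times what the studio would get by proposing next round; and vice versa.
This gives x = 200 − 0.86y and y = 200 − 0.43x, where x and y are each side's share when it proposes.
Hence (1 − 0.86·0.43)x = 200(1 − 0.86), i.e. 0.6302·x = 28.
x ≈ 44.4303; the studio's share is 200 − x ≈ 155.5697.

155.57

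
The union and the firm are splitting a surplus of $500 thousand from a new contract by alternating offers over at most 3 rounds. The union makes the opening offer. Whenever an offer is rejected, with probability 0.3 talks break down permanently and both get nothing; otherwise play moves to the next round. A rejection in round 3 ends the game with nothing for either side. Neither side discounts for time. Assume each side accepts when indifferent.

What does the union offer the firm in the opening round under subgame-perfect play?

Round 3 (the union proposes): the firm will accept anything ≥ 0, so the union offers 0 and keeps 500.
Round 2 (the firm proposes): rejecting gives the union an expected 0.7 × 500 = 350; the firm offers that and keeps 150.
Round 1 (the union proposes): rejecting gives the firm an expected 0.7 × 150 = 105; the union offers that and keeps 395.

105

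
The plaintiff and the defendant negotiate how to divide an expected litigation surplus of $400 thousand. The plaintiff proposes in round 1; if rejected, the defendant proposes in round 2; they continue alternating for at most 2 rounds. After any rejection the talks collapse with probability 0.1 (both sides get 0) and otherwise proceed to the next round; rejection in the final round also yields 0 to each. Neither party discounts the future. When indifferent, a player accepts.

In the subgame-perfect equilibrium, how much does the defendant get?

360

By backward induction:
Round 2 (the defendant proposes): rejection yields 0 for the plaintiff; the defendant offers 0 and keeps 400.
Round 1 (the plaintiff proposes): rejecting gives the defendant an expected 0.9 × 400 = 360; the plaintiff offers that and keeps 40.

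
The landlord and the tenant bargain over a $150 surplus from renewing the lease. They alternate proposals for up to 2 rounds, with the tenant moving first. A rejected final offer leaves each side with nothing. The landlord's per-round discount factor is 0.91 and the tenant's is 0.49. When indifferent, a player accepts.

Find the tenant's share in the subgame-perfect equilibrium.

13.5

Round 2 (the landlord proposes): rejection yields 0 for the tenant; the landlord offers 0 and keeps 150.
Round 1 (the tenant proposes): the landlord can get 150 next round, worth 0.91 × 150 = 136.5 now, so the tenant offers 136.5, keeping 13.5.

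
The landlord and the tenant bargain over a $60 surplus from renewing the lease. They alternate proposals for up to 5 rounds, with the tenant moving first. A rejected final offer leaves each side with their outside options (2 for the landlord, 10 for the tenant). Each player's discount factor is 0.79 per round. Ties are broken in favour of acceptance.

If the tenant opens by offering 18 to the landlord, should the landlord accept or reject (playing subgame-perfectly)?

Accept

Work out the landlord's continuation value if the offer is rejected.
Round 5 (the tenant proposes): the landlord gets 2 if talks fail, so the tenant offers 2 and keeps 58.
Round 4 (the landlord proposes): the tenant can get 58 next round, worth 0.79 × 58 = 45.82 now; the landlord offers that and keeps 14.18.
Round 3 (the tenant proposes): the landlord can get 14.18 next round, worth 0.79 × 14.18 = 11.2022 now; the tenant offers that and keeps 48.7978.
Round 2 (the landlord proposes): the tenant can get 48.7978 next round, worth 0.79 × 48.7978 = 38.550262 now. The landlord offers 38.550262 and keeps 60 − 38.550262 = 21.449738.
So by rejecting in round 1, the landlord gets 21.449738 next round, worth 0.79 × 21.449738 = 16.94529302 now.
Offer 18 ≥ 16.94529302, so the landlord accepts.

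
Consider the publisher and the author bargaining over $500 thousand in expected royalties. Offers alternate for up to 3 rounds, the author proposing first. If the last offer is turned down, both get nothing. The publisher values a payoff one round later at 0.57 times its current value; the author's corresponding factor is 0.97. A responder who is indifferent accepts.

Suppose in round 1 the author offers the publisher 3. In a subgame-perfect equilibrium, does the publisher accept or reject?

Round 3 (the author proposes): rejection yields 0 for the publisher; the author offers 0 and keeps 500.
Round 2 (the publisher proposes): the author can get 500 next round, worth 0.97 × 500 = 485 now, so the publisher offers 485, keeping 15.
So by rejecting in round 1, the publisher gets 15 next round, worth 0.57 × 15 = 8.55 now.
Offer 3 < 8.55, so the publisher rejects.

Reject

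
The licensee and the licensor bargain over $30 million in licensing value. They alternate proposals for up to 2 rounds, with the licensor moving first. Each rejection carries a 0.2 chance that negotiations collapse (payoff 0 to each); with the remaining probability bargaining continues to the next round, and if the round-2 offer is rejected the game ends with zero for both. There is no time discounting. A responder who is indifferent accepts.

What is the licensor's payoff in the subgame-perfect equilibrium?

By backward induction:
Round 2 (the licensee proposes): the licensor will accept anything ≥ 0, so the licensee offers 0 and keeps 30.
Round 1 (the licensor proposes): rejecting gives the licensee an expected 0.8 × 30 = 24; the licensor offers that and keeps 6.

6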